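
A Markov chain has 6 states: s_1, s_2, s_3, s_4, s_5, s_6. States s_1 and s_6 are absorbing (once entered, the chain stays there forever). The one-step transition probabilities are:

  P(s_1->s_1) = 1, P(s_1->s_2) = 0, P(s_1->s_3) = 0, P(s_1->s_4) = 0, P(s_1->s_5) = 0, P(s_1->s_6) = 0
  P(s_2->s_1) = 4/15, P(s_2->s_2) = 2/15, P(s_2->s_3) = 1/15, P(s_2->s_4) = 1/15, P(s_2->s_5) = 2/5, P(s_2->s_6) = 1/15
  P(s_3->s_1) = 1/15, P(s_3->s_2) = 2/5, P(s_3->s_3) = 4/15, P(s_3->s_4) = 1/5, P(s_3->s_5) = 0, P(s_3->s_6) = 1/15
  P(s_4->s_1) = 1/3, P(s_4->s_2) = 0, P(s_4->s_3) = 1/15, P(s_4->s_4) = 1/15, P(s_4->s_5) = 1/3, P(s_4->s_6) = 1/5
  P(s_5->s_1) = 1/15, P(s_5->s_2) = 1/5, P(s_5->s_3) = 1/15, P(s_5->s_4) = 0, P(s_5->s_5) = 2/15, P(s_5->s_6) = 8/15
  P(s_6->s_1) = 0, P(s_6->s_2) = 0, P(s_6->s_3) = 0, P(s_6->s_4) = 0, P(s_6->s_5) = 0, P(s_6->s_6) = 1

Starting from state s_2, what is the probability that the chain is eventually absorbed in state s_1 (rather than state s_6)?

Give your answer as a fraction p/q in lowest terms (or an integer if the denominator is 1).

Let a_i = P(absorbed in s_1 | start in state i).
Boundary conditions: a_s_1 = 1, a_s_6 = 0.
For each transient state i, a_i = sum_j P(i->j) * a_j:
  a_s_2 = 4/15*a_s_1 + 2/15*a_s_2 + 1/15*a_s_3 + 1/15*a_s_4 + 2/5*a_s_5 + 1/15*a_s_6
  a_s_3 = 1/15*a_s_1 + 2/5*a_s_2 + 4/15*a_s_3 + 1/5*a_s_4 + 0*a_s_5 + 1/15*a_s_6
  a_s_4 = 1/3*a_s_1 + 0*a_s_2 + 1/15*a_s_3 + 1/15*a_s_4 + 1/3*a_s_5 + 1/5*a_s_6
  a_s_5 = 1/15*a_s_1 + 1/5*a_s_2 + 1/15*a_s_3 + 0*a_s_4 + 2/15*a_s_5 + 8/15*a_s_6

Substituting a_s_1 = 1 and a_s_6 = 0, rearrange to (I - Q) a = r where r[i] = P(i -> s_1):
  [13/15, -1/15, -1/15, -2/5] . (a_s_2, a_s_3, a_s_4, a_s_5) = 4/15
  [-2/5, 11/15, -1/5, 0] . (a_s_2, a_s_3, a_s_4, a_s_5) = 1/15
  [0, -1/15, 14/15, -1/3] . (a_s_2, a_s_3, a_s_4, a_s_5) = 1/3
  [-1/5, -1/15, 0, 13/15] . (a_s_2, a_s_3, a_s_4, a_s_5) = 1/15

Solving yields:
  a_s_2 = 359/739
  a_s_3 = 1433/2956
  a_s_4 = 1397/2956
  a_s_5 = 669/2956

Starting state is s_2, so the absorption probability is a_s_2 = 359/739.

Answer: 359/739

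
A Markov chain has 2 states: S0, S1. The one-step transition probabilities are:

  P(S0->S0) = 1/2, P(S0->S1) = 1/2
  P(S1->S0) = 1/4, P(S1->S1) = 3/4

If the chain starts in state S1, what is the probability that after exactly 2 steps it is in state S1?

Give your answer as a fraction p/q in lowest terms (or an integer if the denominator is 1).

Computing P^2 by repeated multiplication:
P^1 =
  S0: [1/2, 1/2]
  S1: [1/4, 3/4]
P^2 =
  S0: [3/8, 5/8]
  S1: [5/16, 11/16]

(P^2)[S1 -> S1] = 11/16

Answer: 11/16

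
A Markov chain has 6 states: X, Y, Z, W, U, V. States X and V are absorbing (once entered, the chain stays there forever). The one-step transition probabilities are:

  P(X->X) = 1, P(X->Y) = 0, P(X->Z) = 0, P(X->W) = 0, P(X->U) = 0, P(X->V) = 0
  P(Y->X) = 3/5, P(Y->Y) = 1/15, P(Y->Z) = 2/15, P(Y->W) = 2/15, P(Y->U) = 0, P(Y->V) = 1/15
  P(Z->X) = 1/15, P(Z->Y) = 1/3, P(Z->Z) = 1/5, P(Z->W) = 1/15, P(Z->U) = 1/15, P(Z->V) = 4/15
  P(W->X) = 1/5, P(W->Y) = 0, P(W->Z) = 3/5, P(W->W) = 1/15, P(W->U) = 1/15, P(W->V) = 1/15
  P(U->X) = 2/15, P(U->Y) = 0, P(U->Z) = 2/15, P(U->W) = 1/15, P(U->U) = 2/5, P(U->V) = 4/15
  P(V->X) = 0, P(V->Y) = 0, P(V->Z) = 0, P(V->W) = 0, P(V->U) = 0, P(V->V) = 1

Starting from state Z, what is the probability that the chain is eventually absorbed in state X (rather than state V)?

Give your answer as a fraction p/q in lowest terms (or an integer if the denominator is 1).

Answer: 1701/3448

Derivation:
Let a_i = P(absorbed in X | start in state i).
Boundary conditions: a_X = 1, a_V = 0.
For each transient state i, a_i = sum_j P(i->j) * a_j:
  a_Y = 3/5*a_X + 1/15*a_Y + 2/15*a_Z + 2/15*a_W + 0*a_U + 1/15*a_V
  a_Z = 1/15*a_X + 1/3*a_Y + 1/5*a_Z + 1/15*a_W + 1/15*a_U + 4/15*a_V
  a_W = 1/5*a_X + 0*a_Y + 3/5*a_Z + 1/15*a_W + 1/15*a_U + 1/15*a_V
  a_U = 2/15*a_X + 0*a_Y + 2/15*a_Z + 1/15*a_W + 2/5*a_U + 4/15*a_V

Substituting a_X = 1 and a_V = 0, rearrange to (I - Q) a = r where r[i] = P(i -> X):
  [14/15, -2/15, -2/15, 0] . (a_Y, a_Z, a_W, a_U) = 3/5
  [-1/3, 4/5, -1/15, -1/15] . (a_Y, a_Z, a_W, a_U) = 1/15
  [0, -3/5, 14/15, -1/15] . (a_Y, a_Z, a_W, a_U) = 1/5
  [0, -2/15, -1/15, 3/5] . (a_Y, a_Z, a_W, a_U) = 2/15

Solving yields:
  a_Y = 3419/4310
  a_Z = 1701/3448
  a_W = 9647/17240
  a_U = 6793/17240

Starting state is Z, so the absorption probability is a_Z = 1701/3448.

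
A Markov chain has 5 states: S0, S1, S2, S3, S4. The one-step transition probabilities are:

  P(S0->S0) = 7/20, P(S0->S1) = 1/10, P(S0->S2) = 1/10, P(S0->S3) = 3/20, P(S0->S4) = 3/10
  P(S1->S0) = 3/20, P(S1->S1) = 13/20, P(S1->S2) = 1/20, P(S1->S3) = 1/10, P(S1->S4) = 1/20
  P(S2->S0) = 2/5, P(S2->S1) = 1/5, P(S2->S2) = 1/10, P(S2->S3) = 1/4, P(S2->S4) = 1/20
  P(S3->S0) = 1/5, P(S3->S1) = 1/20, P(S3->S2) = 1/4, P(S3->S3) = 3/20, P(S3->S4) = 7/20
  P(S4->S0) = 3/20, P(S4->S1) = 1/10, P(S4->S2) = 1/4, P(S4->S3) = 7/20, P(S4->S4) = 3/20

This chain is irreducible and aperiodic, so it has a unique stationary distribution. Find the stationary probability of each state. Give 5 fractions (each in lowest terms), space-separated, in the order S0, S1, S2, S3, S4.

Answer: 20765/84869 19799/84869 12298/84869 16143/84869 15864/84869

Derivation:
The stationary distribution satisfies pi = pi * P, i.e.:
  pi_S0 = 7/20*pi_S0 + 3/20*pi_S1 + 2/5*pi_S2 + 1/5*pi_S3 + 3/20*pi_S4
  pi_S1 = 1/10*pi_S0 + 13/20*pi_S1 + 1/5*pi_S2 + 1/20*pi_S3 + 1/10*pi_S4
  pi_S2 = 1/10*pi_S0 + 1/20*pi_S1 + 1/10*pi_S2 + 1/4*pi_S3 + 1/4*pi_S4
  pi_S3 = 3/20*pi_S0 + 1/10*pi_S1 + 1/4*pi_S2 + 3/20*pi_S3 + 7/20*pi_S4
  pi_S4 = 3/10*pi_S0 + 1/20*pi_S1 + 1/20*pi_S2 + 7/20*pi_S3 + 3/20*pi_S4
with normalization: pi_S0 + pi_S1 + pi_S2 + pi_S3 + pi_S4 = 1.

Using the first 4 balance equations plus normalization, the linear system A*pi = b is:
  [-13/20, 3/20, 2/5, 1/5, 3/20] . pi = 0
  [1/10, -7/20, 1/5, 1/20, 1/10] . pi = 0
  [1/10, 1/20, -9/10, 1/4, 1/4] . pi = 0
  [3/20, 1/10, 1/4, -17/20, 7/20] . pi = 0
  [1, 1, 1, 1, 1] . pi = 1

Solving yields:
  pi_S0 = 20765/84869
  pi_S1 = 19799/84869
  pi_S2 = 12298/84869
  pi_S3 = 16143/84869
  pi_S4 = 15864/84869

Verification (pi * P):
  20765/84869*7/20 + 19799/84869*3/20 + 12298/84869*2/5 + 16143/84869*1/5 + 15864/84869*3/20 = 20765/84869 = pi_S0  (ok)
  20765/84869*1/10 + 19799/84869*13/20 + 12298/84869*1/5 + 16143/84869*1/20 + 15864/84869*1/10 = 19799/84869 = pi_S1  (ok)
  20765/84869*1/10 + 19799/84869*1/20 + 12298/84869*1/10 + 16143/84869*1/4 + 15864/84869*1/4 = 12298/84869 = pi_S2  (ok)
  20765/84869*3/20 + 19799/84869*1/10 + 12298/84869*1/4 + 16143/84869*3/20 + 15864/84869*7/20 = 16143/84869 = pi_S3  (ok)
  20765/84869*3/10 + 19799/84869*1/20 + 12298/84869*1/20 + 16143/84869*7/20 + 15864/84869*3/20 = 15864/84869 = pi_S4  (ok)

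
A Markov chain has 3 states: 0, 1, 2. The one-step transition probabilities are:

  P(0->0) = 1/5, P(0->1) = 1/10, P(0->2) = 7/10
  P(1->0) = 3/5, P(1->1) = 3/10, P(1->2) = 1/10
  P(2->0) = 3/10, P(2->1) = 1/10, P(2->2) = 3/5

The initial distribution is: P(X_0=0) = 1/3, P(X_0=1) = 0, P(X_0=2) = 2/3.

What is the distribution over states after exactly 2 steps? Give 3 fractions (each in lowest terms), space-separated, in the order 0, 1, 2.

Answer: 91/300 3/25 173/300

Derivation:
Propagating the distribution step by step (d_{t+1} = d_t * P):
d_0 = (0=1/3, 1=0, 2=2/3)
  d_1[0] = 1/3*1/5 + 0*3/5 + 2/3*3/10 = 4/15
  d_1[1] = 1/3*1/10 + 0*3/10 + 2/3*1/10 = 1/10
  d_1[2] = 1/3*7/10 + 0*1/10 + 2/3*3/5 = 19/30
d_1 = (0=4/15, 1=1/10, 2=19/30)
  d_2[0] = 4/15*1/5 + 1/10*3/5 + 19/30*3/10 = 91/300
  d_2[1] = 4/15*1/10 + 1/10*3/10 + 19/30*1/10 = 3/25
  d_2[2] = 4/15*7/10 + 1/10*1/10 + 19/30*3/5 = 173/300
d_2 = (0=91/300, 1=3/25, 2=173/300)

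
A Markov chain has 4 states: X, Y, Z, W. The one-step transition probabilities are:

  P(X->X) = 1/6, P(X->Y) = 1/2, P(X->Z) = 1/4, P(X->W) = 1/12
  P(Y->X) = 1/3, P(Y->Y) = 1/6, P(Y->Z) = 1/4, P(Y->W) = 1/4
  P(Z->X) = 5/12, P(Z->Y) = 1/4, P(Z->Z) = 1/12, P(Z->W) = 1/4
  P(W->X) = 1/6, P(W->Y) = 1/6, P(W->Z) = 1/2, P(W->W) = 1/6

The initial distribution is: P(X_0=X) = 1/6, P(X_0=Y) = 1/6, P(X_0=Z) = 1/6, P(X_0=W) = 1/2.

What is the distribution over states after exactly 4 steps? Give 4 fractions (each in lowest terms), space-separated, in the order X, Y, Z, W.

Propagating the distribution step by step (d_{t+1} = d_t * P):
d_0 = (X=1/6, Y=1/6, Z=1/6, W=1/2)
  d_1[X] = 1/6*1/6 + 1/6*1/3 + 1/6*5/12 + 1/2*1/6 = 17/72
  d_1[Y] = 1/6*1/2 + 1/6*1/6 + 1/6*1/4 + 1/2*1/6 = 17/72
  d_1[Z] = 1/6*1/4 + 1/6*1/4 + 1/6*1/12 + 1/2*1/2 = 25/72
  d_1[W] = 1/6*1/12 + 1/6*1/4 + 1/6*1/4 + 1/2*1/6 = 13/72
d_1 = (X=17/72, Y=17/72, Z=25/72, W=13/72)
  d_2[X] = 17/72*1/6 + 17/72*1/3 + 25/72*5/12 + 13/72*1/6 = 253/864
  d_2[Y] = 17/72*1/2 + 17/72*1/6 + 25/72*1/4 + 13/72*1/6 = 79/288
  d_2[Z] = 17/72*1/4 + 17/72*1/4 + 25/72*1/12 + 13/72*1/2 = 205/864
  d_2[W] = 17/72*1/12 + 17/72*1/4 + 25/72*1/4 + 13/72*1/6 = 169/864
d_2 = (X=253/864, Y=79/288, Z=205/864, W=169/864)
  d_3[X] = 253/864*1/6 + 79/288*1/3 + 205/864*5/12 + 169/864*1/6 = 313/1152
  d_3[Y] = 253/864*1/2 + 79/288*1/6 + 205/864*1/4 + 169/864*1/6 = 2945/10368
  d_3[Z] = 253/864*1/4 + 79/288*1/4 + 205/864*1/12 + 169/864*1/2 = 2689/10368
  d_3[W] = 253/864*1/12 + 79/288*1/4 + 205/864*1/4 + 169/864*1/6 = 71/384
d_3 = (X=313/1152, Y=2945/10368, Z=2689/10368, W=71/384)
  d_4[X] = 313/1152*1/6 + 2945/10368*1/3 + 2689/10368*5/12 + 71/384*1/6 = 34693/124416
  d_4[Y] = 313/1152*1/2 + 2945/10368*1/6 + 2689/10368*1/4 + 71/384*1/6 = 34693/124416
  d_4[Z] = 313/1152*1/4 + 2945/10368*1/4 + 2689/10368*1/12 + 71/384*1/2 = 31477/124416
  d_4[W] = 313/1152*1/12 + 2945/10368*1/4 + 2689/10368*1/4 + 71/384*1/6 = 2617/13824
d_4 = (X=34693/124416, Y=34693/124416, Z=31477/124416, W=2617/13824)

Answer: 34693/124416 34693/124416 31477/124416 2617/13824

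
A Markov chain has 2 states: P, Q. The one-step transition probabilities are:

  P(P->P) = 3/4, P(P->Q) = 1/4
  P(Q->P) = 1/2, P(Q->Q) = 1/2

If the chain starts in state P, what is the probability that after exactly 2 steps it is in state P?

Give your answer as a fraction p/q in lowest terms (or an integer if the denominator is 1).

Computing P^2 by repeated multiplication:
P^1 =
  P: [3/4, 1/4]
  Q: [1/2, 1/2]
P^2 =
  P: [11/16, 5/16]
  Q: [5/8, 3/8]

(P^2)[P -> P] = 11/16

Answer: 11/16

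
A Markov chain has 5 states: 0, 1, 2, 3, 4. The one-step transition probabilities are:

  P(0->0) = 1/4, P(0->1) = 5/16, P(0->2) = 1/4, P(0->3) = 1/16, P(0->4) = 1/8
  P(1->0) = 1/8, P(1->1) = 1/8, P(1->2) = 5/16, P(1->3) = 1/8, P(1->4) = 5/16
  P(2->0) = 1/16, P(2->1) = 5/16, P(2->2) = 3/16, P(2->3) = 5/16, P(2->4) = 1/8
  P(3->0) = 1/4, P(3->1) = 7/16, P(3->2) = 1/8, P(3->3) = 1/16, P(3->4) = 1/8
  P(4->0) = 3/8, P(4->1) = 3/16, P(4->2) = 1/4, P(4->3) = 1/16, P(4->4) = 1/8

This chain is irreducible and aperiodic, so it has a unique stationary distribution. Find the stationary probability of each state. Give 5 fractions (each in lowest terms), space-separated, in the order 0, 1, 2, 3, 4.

Answer: 2103/10766 1396/5383 721/3076 5913/43064 7477/43064

Derivation:
The stationary distribution satisfies pi = pi * P, i.e.:
  pi_0 = 1/4*pi_0 + 1/8*pi_1 + 1/16*pi_2 + 1/4*pi_3 + 3/8*pi_4
  pi_1 = 5/16*pi_0 + 1/8*pi_1 + 5/16*pi_2 + 7/16*pi_3 + 3/16*pi_4
  pi_2 = 1/4*pi_0 + 5/16*pi_1 + 3/16*pi_2 + 1/8*pi_3 + 1/4*pi_4
  pi_3 = 1/16*pi_0 + 1/8*pi_1 + 5/16*pi_2 + 1/16*pi_3 + 1/16*pi_4
  pi_4 = 1/8*pi_0 + 5/16*pi_1 + 1/8*pi_2 + 1/8*pi_3 + 1/8*pi_4
with normalization: pi_0 + pi_1 + pi_2 + pi_3 + pi_4 = 1.

Using the first 4 balance equations plus normalization, the linear system A*pi = b is:
  [-3/4, 1/8, 1/16, 1/4, 3/8] . pi = 0
  [5/16, -7/8, 5/16, 7/16, 3/16] . pi = 0
  [1/4, 5/16, -13/16, 1/8, 1/4] . pi = 0
  [1/16, 1/8, 5/16, -15/16, 1/16] . pi = 0
  [1, 1, 1, 1, 1] . pi = 1

Solving yields:
  pi_0 = 2103/10766
  pi_1 = 1396/5383
  pi_2 = 721/3076
  pi_3 = 5913/43064
  pi_4 = 7477/43064

Verification (pi * P):
  2103/10766*1/4 + 1396/5383*1/8 + 721/3076*1/16 + 5913/43064*1/4 + 7477/43064*3/8 = 2103/10766 = pi_0  (ok)
  2103/10766*5/16 + 1396/5383*1/8 + 721/3076*5/16 + 5913/43064*7/16 + 7477/43064*3/16 = 1396/5383 = pi_1  (ok)
  2103/10766*1/4 + 1396/5383*5/16 + 721/3076*3/16 + 5913/43064*1/8 + 7477/43064*1/4 = 721/3076 = pi_2  (ok)
  2103/10766*1/16 + 1396/5383*1/8 + 721/3076*5/16 + 5913/43064*1/16 + 7477/43064*1/16 = 5913/43064 = pi_3  (ok)
  2103/10766*1/8 + 1396/5383*5/16 + 721/3076*1/8 + 5913/43064*1/8 + 7477/43064*1/8 = 7477/43064 = pi_4  (ok)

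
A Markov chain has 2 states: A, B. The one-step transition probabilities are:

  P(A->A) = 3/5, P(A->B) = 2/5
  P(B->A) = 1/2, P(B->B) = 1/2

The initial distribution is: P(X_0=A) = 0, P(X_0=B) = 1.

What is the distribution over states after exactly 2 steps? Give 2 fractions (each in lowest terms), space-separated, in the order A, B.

Propagating the distribution step by step (d_{t+1} = d_t * P):
d_0 = (A=0, B=1)
  d_1[A] = 0*3/5 + 1*1/2 = 1/2
  d_1[B] = 0*2/5 + 1*1/2 = 1/2
d_1 = (A=1/2, B=1/2)
  d_2[A] = 1/2*3/5 + 1/2*1/2 = 11/20
  d_2[B] = 1/2*2/5 + 1/2*1/2 = 9/20
d_2 = (A=11/20, B=9/20)

Answer: 11/20 9/20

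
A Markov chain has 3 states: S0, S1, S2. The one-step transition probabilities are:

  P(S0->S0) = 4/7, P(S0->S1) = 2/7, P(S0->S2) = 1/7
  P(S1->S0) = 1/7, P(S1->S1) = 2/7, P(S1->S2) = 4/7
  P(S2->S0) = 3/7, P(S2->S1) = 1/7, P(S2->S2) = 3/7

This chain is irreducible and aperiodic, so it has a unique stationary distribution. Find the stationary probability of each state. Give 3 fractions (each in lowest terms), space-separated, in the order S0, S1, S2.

The stationary distribution satisfies pi = pi * P, i.e.:
  pi_S0 = 4/7*pi_S0 + 1/7*pi_S1 + 3/7*pi_S2
  pi_S1 = 2/7*pi_S0 + 2/7*pi_S1 + 1/7*pi_S2
  pi_S2 = 1/7*pi_S0 + 4/7*pi_S1 + 3/7*pi_S2
with normalization: pi_S0 + pi_S1 + pi_S2 = 1.

Using the first 2 balance equations plus normalization, the linear system A*pi = b is:
  [-3/7, 1/7, 3/7] . pi = 0
  [2/7, -5/7, 1/7] . pi = 0
  [1, 1, 1] . pi = 1

Solving yields:
  pi_S0 = 8/19
  pi_S1 = 9/38
  pi_S2 = 13/38

Verification (pi * P):
  8/19*4/7 + 9/38*1/7 + 13/38*3/7 = 8/19 = pi_S0  (ok)
  8/19*2/7 + 9/38*2/7 + 13/38*1/7 = 9/38 = pi_S1  (ok)
  8/19*1/7 + 9/38*4/7 + 13/38*3/7 = 13/38 = pi_S2  (ok)

Answer: 8/19 9/38 13/38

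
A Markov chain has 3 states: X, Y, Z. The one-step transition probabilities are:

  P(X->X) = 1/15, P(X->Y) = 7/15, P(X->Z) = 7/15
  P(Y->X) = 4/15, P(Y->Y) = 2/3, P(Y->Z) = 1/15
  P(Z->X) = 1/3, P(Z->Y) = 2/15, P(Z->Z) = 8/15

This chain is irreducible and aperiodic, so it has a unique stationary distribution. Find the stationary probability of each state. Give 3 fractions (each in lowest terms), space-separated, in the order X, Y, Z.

The stationary distribution satisfies pi = pi * P, i.e.:
  pi_X = 1/15*pi_X + 4/15*pi_Y + 1/3*pi_Z
  pi_Y = 7/15*pi_X + 2/3*pi_Y + 2/15*pi_Z
  pi_Z = 7/15*pi_X + 1/15*pi_Y + 8/15*pi_Z
with normalization: pi_X + pi_Y + pi_Z = 1.

Using the first 2 balance equations plus normalization, the linear system A*pi = b is:
  [-14/15, 4/15, 1/3] . pi = 0
  [7/15, -1/3, 2/15] . pi = 0
  [1, 1, 1] . pi = 1

Solving yields:
  pi_X = 11/46
  pi_Y = 21/46
  pi_Z = 7/23

Verification (pi * P):
  11/46*1/15 + 21/46*4/15 + 7/23*1/3 = 11/46 = pi_X  (ok)
  11/46*7/15 + 21/46*2/3 + 7/23*2/15 = 21/46 = pi_Y  (ok)
  11/46*7/15 + 21/46*1/15 + 7/23*8/15 = 7/23 = pi_Z  (ok)

Answer: 11/46 21/46 7/23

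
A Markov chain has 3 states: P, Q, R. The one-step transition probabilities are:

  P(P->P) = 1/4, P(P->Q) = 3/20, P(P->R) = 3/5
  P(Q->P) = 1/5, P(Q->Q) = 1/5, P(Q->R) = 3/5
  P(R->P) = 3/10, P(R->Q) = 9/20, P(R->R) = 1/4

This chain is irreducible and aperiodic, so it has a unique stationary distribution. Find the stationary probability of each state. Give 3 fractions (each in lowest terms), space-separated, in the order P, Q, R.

Answer: 44/171 17/57 4/9

Derivation:
The stationary distribution satisfies pi = pi * P, i.e.:
  pi_P = 1/4*pi_P + 1/5*pi_Q + 3/10*pi_R
  pi_Q = 3/20*pi_P + 1/5*pi_Q + 9/20*pi_R
  pi_R = 3/5*pi_P + 3/5*pi_Q + 1/4*pi_R
with normalization: pi_P + pi_Q + pi_R = 1.

Using the first 2 balance equations plus normalization, the linear system A*pi = b is:
  [-3/4, 1/5, 3/10] . pi = 0
  [3/20, -4/5, 9/20] . pi = 0
  [1, 1, 1] . pi = 1

Solving yields:
  pi_P = 44/171
  pi_Q = 17/57
  pi_R = 4/9

Verification (pi * P):
  44/171*1/4 + 17/57*1/5 + 4/9*3/10 = 44/171 = pi_P  (ok)
  44/171*3/20 + 17/57*1/5 + 4/9*9/20 = 17/57 = pi_Q  (ok)
  44/171*3/5 + 17/57*3/5 + 4/9*1/4 = 4/9 = pi_R  (ok)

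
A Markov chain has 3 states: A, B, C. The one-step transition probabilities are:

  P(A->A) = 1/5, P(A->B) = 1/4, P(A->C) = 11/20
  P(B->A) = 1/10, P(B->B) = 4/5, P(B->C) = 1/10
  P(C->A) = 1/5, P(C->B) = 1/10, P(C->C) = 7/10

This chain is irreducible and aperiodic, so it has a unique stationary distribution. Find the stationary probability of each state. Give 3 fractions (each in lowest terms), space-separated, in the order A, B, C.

The stationary distribution satisfies pi = pi * P, i.e.:
  pi_A = 1/5*pi_A + 1/10*pi_B + 1/5*pi_C
  pi_B = 1/4*pi_A + 4/5*pi_B + 1/10*pi_C
  pi_C = 11/20*pi_A + 1/10*pi_B + 7/10*pi_C
with normalization: pi_A + pi_B + pi_C = 1.

Using the first 2 balance equations plus normalization, the linear system A*pi = b is:
  [-4/5, 1/10, 1/5] . pi = 0
  [1/4, -1/5, 1/10] . pi = 0
  [1, 1, 1] . pi = 1

Solving yields:
  pi_A = 10/63
  pi_B = 26/63
  pi_C = 3/7

Verification (pi * P):
  10/63*1/5 + 26/63*1/10 + 3/7*1/5 = 10/63 = pi_A  (ok)
  10/63*1/4 + 26/63*4/5 + 3/7*1/10 = 26/63 = pi_B  (ok)
  10/63*11/20 + 26/63*1/10 + 3/7*7/10 = 3/7 = pi_C  (ok)

Answer: 10/63 26/63 3/7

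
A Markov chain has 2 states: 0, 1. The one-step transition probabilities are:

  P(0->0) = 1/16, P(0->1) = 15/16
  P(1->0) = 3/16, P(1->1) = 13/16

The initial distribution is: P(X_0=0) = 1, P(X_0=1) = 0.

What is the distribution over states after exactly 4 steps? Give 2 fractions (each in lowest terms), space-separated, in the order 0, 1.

Propagating the distribution step by step (d_{t+1} = d_t * P):
d_0 = (0=1, 1=0)
  d_1[0] = 1*1/16 + 0*3/16 = 1/16
  d_1[1] = 1*15/16 + 0*13/16 = 15/16
d_1 = (0=1/16, 1=15/16)
  d_2[0] = 1/16*1/16 + 15/16*3/16 = 23/128
  d_2[1] = 1/16*15/16 + 15/16*13/16 = 105/128
d_2 = (0=23/128, 1=105/128)
  d_3[0] = 23/128*1/16 + 105/128*3/16 = 169/1024
  d_3[1] = 23/128*15/16 + 105/128*13/16 = 855/1024
d_3 = (0=169/1024, 1=855/1024)
  d_4[0] = 169/1024*1/16 + 855/1024*3/16 = 1367/8192
  d_4[1] = 169/1024*15/16 + 855/1024*13/16 = 6825/8192
d_4 = (0=1367/8192, 1=6825/8192)

Answer: 1367/8192 6825/8192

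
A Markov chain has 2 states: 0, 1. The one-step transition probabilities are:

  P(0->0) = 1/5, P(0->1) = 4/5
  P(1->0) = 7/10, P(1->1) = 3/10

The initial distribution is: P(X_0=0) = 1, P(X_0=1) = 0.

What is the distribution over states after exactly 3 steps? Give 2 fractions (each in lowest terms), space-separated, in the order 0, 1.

Answer: 2/5 3/5

Derivation:
Propagating the distribution step by step (d_{t+1} = d_t * P):
d_0 = (0=1, 1=0)
  d_1[0] = 1*1/5 + 0*7/10 = 1/5
  d_1[1] = 1*4/5 + 0*3/10 = 4/5
d_1 = (0=1/5, 1=4/5)
  d_2[0] = 1/5*1/5 + 4/5*7/10 = 3/5
  d_2[1] = 1/5*4/5 + 4/5*3/10 = 2/5
d_2 = (0=3/5, 1=2/5)
  d_3[0] = 3/5*1/5 + 2/5*7/10 = 2/5
  d_3[1] = 3/5*4/5 + 2/5*3/10 = 3/5
d_3 = (0=2/5, 1=3/5)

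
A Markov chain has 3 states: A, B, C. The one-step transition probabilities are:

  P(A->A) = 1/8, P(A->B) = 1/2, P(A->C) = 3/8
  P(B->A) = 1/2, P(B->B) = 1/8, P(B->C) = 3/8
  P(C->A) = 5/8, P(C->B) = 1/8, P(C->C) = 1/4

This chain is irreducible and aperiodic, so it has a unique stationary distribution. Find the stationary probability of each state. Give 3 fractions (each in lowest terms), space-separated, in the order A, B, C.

Answer: 13/33 3/11 1/3

Derivation:
The stationary distribution satisfies pi = pi * P, i.e.:
  pi_A = 1/8*pi_A + 1/2*pi_B + 5/8*pi_C
  pi_B = 1/2*pi_A + 1/8*pi_B + 1/8*pi_C
  pi_C = 3/8*pi_A + 3/8*pi_B + 1/4*pi_C
with normalization: pi_A + pi_B + pi_C = 1.

Using the first 2 balance equations plus normalization, the linear system A*pi = b is:
  [-7/8, 1/2, 5/8] . pi = 0
  [1/2, -7/8, 1/8] . pi = 0
  [1, 1, 1] . pi = 1

Solving yields:
  pi_A = 13/33
  pi_B = 3/11
  pi_C = 1/3

Verification (pi * P):
  13/33*1/8 + 3/11*1/2 + 1/3*5/8 = 13/33 = pi_A  (ok)
  13/33*1/2 + 3/11*1/8 + 1/3*1/8 = 3/11 = pi_B  (ok)
  13/33*3/8 + 3/11*3/8 + 1/3*1/4 = 1/3 = pi_C  (ok)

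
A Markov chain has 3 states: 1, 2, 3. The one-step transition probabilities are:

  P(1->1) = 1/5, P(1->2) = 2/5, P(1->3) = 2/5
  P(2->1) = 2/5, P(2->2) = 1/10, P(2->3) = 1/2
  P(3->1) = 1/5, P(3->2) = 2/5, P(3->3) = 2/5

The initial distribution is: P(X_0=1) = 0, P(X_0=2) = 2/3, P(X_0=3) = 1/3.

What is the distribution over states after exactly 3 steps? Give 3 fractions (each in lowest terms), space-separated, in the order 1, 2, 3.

Propagating the distribution step by step (d_{t+1} = d_t * P):
d_0 = (1=0, 2=2/3, 3=1/3)
  d_1[1] = 0*1/5 + 2/3*2/5 + 1/3*1/5 = 1/3
  d_1[2] = 0*2/5 + 2/3*1/10 + 1/3*2/5 = 1/5
  d_1[3] = 0*2/5 + 2/3*1/2 + 1/3*2/5 = 7/15
d_1 = (1=1/3, 2=1/5, 3=7/15)
  d_2[1] = 1/3*1/5 + 1/5*2/5 + 7/15*1/5 = 6/25
  d_2[2] = 1/3*2/5 + 1/5*1/10 + 7/15*2/5 = 17/50
  d_2[3] = 1/3*2/5 + 1/5*1/2 + 7/15*2/5 = 21/50
d_2 = (1=6/25, 2=17/50, 3=21/50)
  d_3[1] = 6/25*1/5 + 17/50*2/5 + 21/50*1/5 = 67/250
  d_3[2] = 6/25*2/5 + 17/50*1/10 + 21/50*2/5 = 149/500
  d_3[3] = 6/25*2/5 + 17/50*1/2 + 21/50*2/5 = 217/500
d_3 = (1=67/250, 2=149/500, 3=217/500)

Answer: 67/250 149/500 217/500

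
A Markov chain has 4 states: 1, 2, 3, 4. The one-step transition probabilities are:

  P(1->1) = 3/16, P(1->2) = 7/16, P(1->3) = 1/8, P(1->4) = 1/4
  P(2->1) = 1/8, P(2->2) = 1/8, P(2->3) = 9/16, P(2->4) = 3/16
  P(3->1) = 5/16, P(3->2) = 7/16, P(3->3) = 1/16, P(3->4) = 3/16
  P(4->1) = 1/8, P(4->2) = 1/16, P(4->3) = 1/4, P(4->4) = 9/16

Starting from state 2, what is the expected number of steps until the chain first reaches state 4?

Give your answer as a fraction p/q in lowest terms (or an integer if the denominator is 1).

Answer: 1016/203

Derivation:
Let h_i = expected steps to first reach 4 from state i.
Boundary: h_4 = 0.
First-step equations for the other states:
  h_1 = 1 + 3/16*h_1 + 7/16*h_2 + 1/8*h_3 + 1/4*h_4
  h_2 = 1 + 1/8*h_1 + 1/8*h_2 + 9/16*h_3 + 3/16*h_4
  h_3 = 1 + 5/16*h_1 + 7/16*h_2 + 1/16*h_3 + 3/16*h_4

Substituting h_4 = 0 and rearranging gives the linear system (I - Q) h = 1:
  [13/16, -7/16, -1/8] . (h_1, h_2, h_3) = 1
  [-1/8, 7/8, -9/16] . (h_1, h_2, h_3) = 1
  [-5/16, -7/16, 15/16] . (h_1, h_2, h_3) = 1

Solving yields:
  h_1 = 136/29
  h_2 = 1016/203
  h_3 = 144/29

Starting state is 2, so the expected hitting time is h_2 = 1016/203.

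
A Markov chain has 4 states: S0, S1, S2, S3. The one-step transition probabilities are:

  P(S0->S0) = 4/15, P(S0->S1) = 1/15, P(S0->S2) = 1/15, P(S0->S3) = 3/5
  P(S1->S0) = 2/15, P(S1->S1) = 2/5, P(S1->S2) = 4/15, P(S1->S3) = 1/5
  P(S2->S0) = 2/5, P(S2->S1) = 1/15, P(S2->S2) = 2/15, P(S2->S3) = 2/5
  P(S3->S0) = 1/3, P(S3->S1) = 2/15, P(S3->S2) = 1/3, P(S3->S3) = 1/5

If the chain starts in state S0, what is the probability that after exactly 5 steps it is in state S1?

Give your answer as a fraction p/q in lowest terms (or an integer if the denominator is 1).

Answer: 103054/759375

Derivation:
Computing P^5 by repeated multiplication:
P^1 =
  S0: [4/15, 1/15, 1/15, 3/5]
  S1: [2/15, 2/5, 4/15, 1/5]
  S2: [2/5, 1/15, 2/15, 2/5]
  S3: [1/3, 2/15, 1/3, 1/5]
P^2 =
  S0: [23/75, 29/225, 11/45, 8/25]
  S1: [59/225, 16/75, 49/225, 23/75]
  S2: [68/225, 26/225, 44/225, 29/75]
  S3: [23/75, 28/225, 38/225, 2/5]
P^3 =
  S0: [1024/3375, 442/3375, 131/675, 418/1125]
  S1: [971/3375, 178/1125, 694/3375, 392/1125]
  S2: [341/1125, 442/3375, 139/675, 9/25]
  S3: [202/675, 91/675, 707/3375, 401/1125]
P^4 =
  S0: [1012/3375, 6839/50625, 10372/50625, 2026/5625]
  S1: [14996/50625, 2407/16875, 83/405, 6011/16875]
  S2: [15221/50625, 272/2025, 10256/50625, 6116/16875]
  S3: [5069/16875, 6853/50625, 10259/50625, 226/625]
P^5 =
  S0: [9112/30375, 103054/759375, 6178/30375, 91357/253125]
  S1: [226841/759375, 34921/253125, 30959/151875, 90992/253125]
  S2: [15184/50625, 102973/759375, 154673/759375, 10147/28125]
  S3: [227618/759375, 103196/759375, 154667/759375, 91298/253125]

(P^5)[S0 -> S1] = 103054/759375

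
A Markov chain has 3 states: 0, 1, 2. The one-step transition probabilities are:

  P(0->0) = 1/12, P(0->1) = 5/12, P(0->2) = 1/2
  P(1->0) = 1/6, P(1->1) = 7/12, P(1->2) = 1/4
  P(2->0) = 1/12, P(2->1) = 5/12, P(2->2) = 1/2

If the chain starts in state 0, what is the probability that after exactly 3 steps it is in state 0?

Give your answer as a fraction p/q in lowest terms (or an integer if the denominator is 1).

Answer: 107/864

Derivation:
Computing P^3 by repeated multiplication:
P^1 =
  0: [1/12, 5/12, 1/2]
  1: [1/6, 7/12, 1/4]
  2: [1/12, 5/12, 1/2]
P^2 =
  0: [17/144, 35/72, 19/48]
  1: [19/144, 37/72, 17/48]
  2: [17/144, 35/72, 19/48]
P^3 =
  0: [107/864, 215/432, 109/288]
  1: [109/864, 217/432, 107/288]
  2: [107/864, 215/432, 109/288]

(P^3)[0 -> 0] = 107/864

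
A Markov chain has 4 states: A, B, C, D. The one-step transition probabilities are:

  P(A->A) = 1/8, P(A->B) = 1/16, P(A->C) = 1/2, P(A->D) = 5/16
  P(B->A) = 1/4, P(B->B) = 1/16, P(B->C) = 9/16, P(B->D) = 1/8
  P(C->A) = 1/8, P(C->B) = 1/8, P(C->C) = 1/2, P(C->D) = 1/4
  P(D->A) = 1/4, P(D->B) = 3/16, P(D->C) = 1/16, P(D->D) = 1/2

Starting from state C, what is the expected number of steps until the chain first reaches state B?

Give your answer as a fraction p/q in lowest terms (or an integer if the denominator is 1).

Answer: 1520/207

Derivation:
Let h_i = expected steps to first reach B from state i.
Boundary: h_B = 0.
First-step equations for the other states:
  h_A = 1 + 1/8*h_A + 1/16*h_B + 1/2*h_C + 5/16*h_D
  h_C = 1 + 1/8*h_A + 1/8*h_B + 1/2*h_C + 1/4*h_D
  h_D = 1 + 1/4*h_A + 3/16*h_B + 1/16*h_C + 1/2*h_D

Substituting h_B = 0 and rearranging gives the linear system (I - Q) h = 1:
  [7/8, -1/2, -5/16] . (h_A, h_C, h_D) = 1
  [-1/8, 1/2, -1/4] . (h_A, h_C, h_D) = 1
  [-1/4, -1/16, 1/2] . (h_A, h_C, h_D) = 1

Solving yields:
  h_A = 536/69
  h_C = 1520/207
  h_D = 1408/207

Starting state is C, so the expected hitting time is h_C = 1520/207.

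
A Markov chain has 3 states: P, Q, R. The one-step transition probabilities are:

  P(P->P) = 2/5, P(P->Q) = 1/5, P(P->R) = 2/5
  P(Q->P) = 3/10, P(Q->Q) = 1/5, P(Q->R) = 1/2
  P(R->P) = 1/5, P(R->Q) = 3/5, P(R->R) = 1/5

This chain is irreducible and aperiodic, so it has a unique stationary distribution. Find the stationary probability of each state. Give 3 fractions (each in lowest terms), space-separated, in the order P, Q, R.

The stationary distribution satisfies pi = pi * P, i.e.:
  pi_P = 2/5*pi_P + 3/10*pi_Q + 1/5*pi_R
  pi_Q = 1/5*pi_P + 1/5*pi_Q + 3/5*pi_R
  pi_R = 2/5*pi_P + 1/2*pi_Q + 1/5*pi_R
with normalization: pi_P + pi_Q + pi_R = 1.

Using the first 2 balance equations plus normalization, the linear system A*pi = b is:
  [-3/5, 3/10, 1/5] . pi = 0
  [1/5, -4/5, 3/5] . pi = 0
  [1, 1, 1] . pi = 1

Solving yields:
  pi_P = 17/58
  pi_Q = 10/29
  pi_R = 21/58

Verification (pi * P):
  17/58*2/5 + 10/29*3/10 + 21/58*1/5 = 17/58 = pi_P  (ok)
  17/58*1/5 + 10/29*1/5 + 21/58*3/5 = 10/29 = pi_Q  (ok)
  17/58*2/5 + 10/29*1/2 + 21/58*1/5 = 21/58 = pi_R  (ok)

Answer: 17/58 10/29 21/58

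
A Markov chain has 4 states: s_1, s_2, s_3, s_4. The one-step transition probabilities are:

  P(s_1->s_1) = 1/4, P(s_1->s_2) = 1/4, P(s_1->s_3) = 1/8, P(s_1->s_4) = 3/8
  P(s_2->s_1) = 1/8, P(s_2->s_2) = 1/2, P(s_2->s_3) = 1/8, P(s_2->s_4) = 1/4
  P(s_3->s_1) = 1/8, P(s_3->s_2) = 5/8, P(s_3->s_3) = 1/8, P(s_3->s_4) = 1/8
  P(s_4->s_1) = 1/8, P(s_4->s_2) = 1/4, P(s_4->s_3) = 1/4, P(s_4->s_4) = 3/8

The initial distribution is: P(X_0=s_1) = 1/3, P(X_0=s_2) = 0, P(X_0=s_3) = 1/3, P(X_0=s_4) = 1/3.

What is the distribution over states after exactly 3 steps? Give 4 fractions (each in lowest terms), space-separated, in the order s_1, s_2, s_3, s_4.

Answer: 55/384 211/512 247/1536 109/384

Derivation:
Propagating the distribution step by step (d_{t+1} = d_t * P):
d_0 = (s_1=1/3, s_2=0, s_3=1/3, s_4=1/3)
  d_1[s_1] = 1/3*1/4 + 0*1/8 + 1/3*1/8 + 1/3*1/8 = 1/6
  d_1[s_2] = 1/3*1/4 + 0*1/2 + 1/3*5/8 + 1/3*1/4 = 3/8
  d_1[s_3] = 1/3*1/8 + 0*1/8 + 1/3*1/8 + 1/3*1/4 = 1/6
  d_1[s_4] = 1/3*3/8 + 0*1/4 + 1/3*1/8 + 1/3*3/8 = 7/24
d_1 = (s_1=1/6, s_2=3/8, s_3=1/6, s_4=7/24)
  d_2[s_1] = 1/6*1/4 + 3/8*1/8 + 1/6*1/8 + 7/24*1/8 = 7/48
  d_2[s_2] = 1/6*1/4 + 3/8*1/2 + 1/6*5/8 + 7/24*1/4 = 13/32
  d_2[s_3] = 1/6*1/8 + 3/8*1/8 + 1/6*1/8 + 7/24*1/4 = 31/192
  d_2[s_4] = 1/6*3/8 + 3/8*1/4 + 1/6*1/8 + 7/24*3/8 = 55/192
d_2 = (s_1=7/48, s_2=13/32, s_3=31/192, s_4=55/192)
  d_3[s_1] = 7/48*1/4 + 13/32*1/8 + 31/192*1/8 + 55/192*1/8 = 55/384
  d_3[s_2] = 7/48*1/4 + 13/32*1/2 + 31/192*5/8 + 55/192*1/4 = 211/512
  d_3[s_3] = 7/48*1/8 + 13/32*1/8 + 31/192*1/8 + 55/192*1/4 = 247/1536
  d_3[s_4] = 7/48*3/8 + 13/32*1/4 + 31/192*1/8 + 55/192*3/8 = 109/384
d_3 = (s_1=55/384, s_2=211/512, s_3=247/1536, s_4=109/384)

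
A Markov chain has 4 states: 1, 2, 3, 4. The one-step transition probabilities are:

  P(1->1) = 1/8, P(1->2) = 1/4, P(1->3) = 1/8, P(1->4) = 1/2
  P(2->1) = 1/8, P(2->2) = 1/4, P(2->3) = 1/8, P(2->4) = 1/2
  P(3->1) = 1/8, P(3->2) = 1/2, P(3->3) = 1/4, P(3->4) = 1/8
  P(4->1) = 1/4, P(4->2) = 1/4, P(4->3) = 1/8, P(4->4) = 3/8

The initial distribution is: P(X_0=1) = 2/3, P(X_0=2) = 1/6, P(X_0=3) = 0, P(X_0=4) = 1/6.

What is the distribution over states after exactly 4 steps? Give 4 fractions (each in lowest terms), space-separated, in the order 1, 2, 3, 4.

Propagating the distribution step by step (d_{t+1} = d_t * P):
d_0 = (1=2/3, 2=1/6, 3=0, 4=1/6)
  d_1[1] = 2/3*1/8 + 1/6*1/8 + 0*1/8 + 1/6*1/4 = 7/48
  d_1[2] = 2/3*1/4 + 1/6*1/4 + 0*1/2 + 1/6*1/4 = 1/4
  d_1[3] = 2/3*1/8 + 1/6*1/8 + 0*1/4 + 1/6*1/8 = 1/8
  d_1[4] = 2/3*1/2 + 1/6*1/2 + 0*1/8 + 1/6*3/8 = 23/48
d_1 = (1=7/48, 2=1/4, 3=1/8, 4=23/48)
  d_2[1] = 7/48*1/8 + 1/4*1/8 + 1/8*1/8 + 23/48*1/4 = 71/384
  d_2[2] = 7/48*1/4 + 1/4*1/4 + 1/8*1/2 + 23/48*1/4 = 9/32
  d_2[3] = 7/48*1/8 + 1/4*1/8 + 1/8*1/4 + 23/48*1/8 = 9/64
  d_2[4] = 7/48*1/2 + 1/4*1/2 + 1/8*1/8 + 23/48*3/8 = 151/384
d_2 = (1=71/384, 2=9/32, 3=9/64, 4=151/384)
  d_3[1] = 71/384*1/8 + 9/32*1/8 + 9/64*1/8 + 151/384*1/4 = 535/3072
  d_3[2] = 71/384*1/4 + 9/32*1/4 + 9/64*1/2 + 151/384*1/4 = 73/256
  d_3[3] = 71/384*1/8 + 9/32*1/8 + 9/64*1/4 + 151/384*1/8 = 73/512
  d_3[4] = 71/384*1/2 + 9/32*1/2 + 9/64*1/8 + 151/384*3/8 = 1223/3072
d_3 = (1=535/3072, 2=73/256, 3=73/512, 4=1223/3072)
  d_4[1] = 535/3072*1/8 + 73/256*1/8 + 73/512*1/8 + 1223/3072*1/4 = 4295/24576
  d_4[2] = 535/3072*1/4 + 73/256*1/4 + 73/512*1/2 + 1223/3072*1/4 = 585/2048
  d_4[3] = 535/3072*1/8 + 73/256*1/8 + 73/512*1/4 + 1223/3072*1/8 = 585/4096
  d_4[4] = 535/3072*1/2 + 73/256*1/2 + 73/512*1/8 + 1223/3072*3/8 = 9751/24576
d_4 = (1=4295/24576, 2=585/2048, 3=585/4096, 4=9751/24576)

Answer: 4295/24576 585/2048 585/4096 9751/24576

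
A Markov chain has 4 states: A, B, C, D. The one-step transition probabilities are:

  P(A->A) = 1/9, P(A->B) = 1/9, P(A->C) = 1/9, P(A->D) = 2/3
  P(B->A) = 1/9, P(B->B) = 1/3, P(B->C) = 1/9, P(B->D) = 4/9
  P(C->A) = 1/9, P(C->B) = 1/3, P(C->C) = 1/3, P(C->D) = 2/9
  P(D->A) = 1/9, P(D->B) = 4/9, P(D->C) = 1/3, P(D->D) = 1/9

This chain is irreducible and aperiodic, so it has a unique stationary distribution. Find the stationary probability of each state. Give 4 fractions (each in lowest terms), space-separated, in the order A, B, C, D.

Answer: 1/9 34/99 23/99 31/99

Derivation:
The stationary distribution satisfies pi = pi * P, i.e.:
  pi_A = 1/9*pi_A + 1/9*pi_B + 1/9*pi_C + 1/9*pi_D
  pi_B = 1/9*pi_A + 1/3*pi_B + 1/3*pi_C + 4/9*pi_D
  pi_C = 1/9*pi_A + 1/9*pi_B + 1/3*pi_C + 1/3*pi_D
  pi_D = 2/3*pi_A + 4/9*pi_B + 2/9*pi_C + 1/9*pi_D
with normalization: pi_A + pi_B + pi_C + pi_D = 1.

Using the first 3 balance equations plus normalization, the linear system A*pi = b is:
  [-8/9, 1/9, 1/9, 1/9] . pi = 0
  [1/9, -2/3, 1/3, 4/9] . pi = 0
  [1/9, 1/9, -2/3, 1/3] . pi = 0
  [1, 1, 1, 1] . pi = 1

Solving yields:
  pi_A = 1/9
  pi_B = 34/99
  pi_C = 23/99
  pi_D = 31/99

Verification (pi * P):
  1/9*1/9 + 34/99*1/9 + 23/99*1/9 + 31/99*1/9 = 1/9 = pi_A  (ok)
  1/9*1/9 + 34/99*1/3 + 23/99*1/3 + 31/99*4/9 = 34/99 = pi_B  (ok)
  1/9*1/9 + 34/99*1/9 + 23/99*1/3 + 31/99*1/3 = 23/99 = pi_C  (ok)
  1/9*2/3 + 34/99*4/9 + 23/99*2/9 + 31/99*1/9 = 31/99 = pi_D  (ok)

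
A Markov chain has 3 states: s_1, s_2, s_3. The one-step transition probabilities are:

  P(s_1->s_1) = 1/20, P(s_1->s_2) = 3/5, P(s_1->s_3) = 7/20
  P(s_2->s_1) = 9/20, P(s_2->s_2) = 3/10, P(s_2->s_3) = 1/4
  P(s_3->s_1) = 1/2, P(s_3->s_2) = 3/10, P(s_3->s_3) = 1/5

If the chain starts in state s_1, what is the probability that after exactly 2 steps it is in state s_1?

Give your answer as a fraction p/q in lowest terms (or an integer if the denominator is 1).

Computing P^2 by repeated multiplication:
P^1 =
  s_1: [1/20, 3/5, 7/20]
  s_2: [9/20, 3/10, 1/4]
  s_3: [1/2, 3/10, 1/5]
P^2 =
  s_1: [179/400, 63/200, 19/80]
  s_2: [113/400, 87/200, 113/400]
  s_3: [13/50, 9/20, 29/100]

(P^2)[s_1 -> s_1] = 179/400

Answer: 179/400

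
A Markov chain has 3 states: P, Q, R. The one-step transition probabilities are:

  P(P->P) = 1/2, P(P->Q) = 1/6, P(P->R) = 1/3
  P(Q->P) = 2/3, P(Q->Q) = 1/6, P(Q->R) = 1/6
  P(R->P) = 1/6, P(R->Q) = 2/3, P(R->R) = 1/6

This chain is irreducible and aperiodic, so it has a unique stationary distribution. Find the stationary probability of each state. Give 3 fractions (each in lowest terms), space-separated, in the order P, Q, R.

The stationary distribution satisfies pi = pi * P, i.e.:
  pi_P = 1/2*pi_P + 2/3*pi_Q + 1/6*pi_R
  pi_Q = 1/6*pi_P + 1/6*pi_Q + 2/3*pi_R
  pi_R = 1/3*pi_P + 1/6*pi_Q + 1/6*pi_R
with normalization: pi_P + pi_Q + pi_R = 1.

Using the first 2 balance equations plus normalization, the linear system A*pi = b is:
  [-1/2, 2/3, 1/6] . pi = 0
  [1/6, -5/6, 2/3] . pi = 0
  [1, 1, 1] . pi = 1

Solving yields:
  pi_P = 7/15
  pi_Q = 13/45
  pi_R = 11/45

Verification (pi * P):
  7/15*1/2 + 13/45*2/3 + 11/45*1/6 = 7/15 = pi_P  (ok)
  7/15*1/6 + 13/45*1/6 + 11/45*2/3 = 13/45 = pi_Q  (ok)
  7/15*1/3 + 13/45*1/6 + 11/45*1/6 = 11/45 = pi_R  (ok)

Answer: 7/15 13/45 11/45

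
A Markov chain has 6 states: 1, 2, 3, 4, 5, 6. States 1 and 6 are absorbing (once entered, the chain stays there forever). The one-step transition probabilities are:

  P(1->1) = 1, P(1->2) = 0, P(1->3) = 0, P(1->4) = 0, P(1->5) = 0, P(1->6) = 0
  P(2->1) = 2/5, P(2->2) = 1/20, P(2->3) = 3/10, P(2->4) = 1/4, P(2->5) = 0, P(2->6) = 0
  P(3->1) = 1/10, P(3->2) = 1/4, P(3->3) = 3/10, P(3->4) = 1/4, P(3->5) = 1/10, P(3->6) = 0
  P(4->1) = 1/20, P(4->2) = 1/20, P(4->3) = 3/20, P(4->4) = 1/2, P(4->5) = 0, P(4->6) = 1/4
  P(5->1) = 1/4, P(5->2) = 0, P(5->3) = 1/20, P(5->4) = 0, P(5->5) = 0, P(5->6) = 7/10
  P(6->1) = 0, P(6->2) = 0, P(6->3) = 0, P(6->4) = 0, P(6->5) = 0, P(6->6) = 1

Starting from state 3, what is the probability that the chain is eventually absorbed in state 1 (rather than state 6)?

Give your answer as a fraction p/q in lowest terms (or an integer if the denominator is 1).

Answer: 2045/3763

Derivation:
Let a_i = P(absorbed in 1 | start in state i).
Boundary conditions: a_1 = 1, a_6 = 0.
For each transient state i, a_i = sum_j P(i->j) * a_j:
  a_2 = 2/5*a_1 + 1/20*a_2 + 3/10*a_3 + 1/4*a_4 + 0*a_5 + 0*a_6
  a_3 = 1/10*a_1 + 1/4*a_2 + 3/10*a_3 + 1/4*a_4 + 1/10*a_5 + 0*a_6
  a_4 = 1/20*a_1 + 1/20*a_2 + 3/20*a_3 + 1/2*a_4 + 0*a_5 + 1/4*a_6
  a_5 = 1/4*a_1 + 0*a_2 + 1/20*a_3 + 0*a_4 + 0*a_5 + 7/10*a_6

Substituting a_1 = 1 and a_6 = 0, rearrange to (I - Q) a = r where r[i] = P(i -> 1):
  [19/20, -3/10, -1/4, 0] . (a_2, a_3, a_4, a_5) = 2/5
  [-1/4, 7/10, -1/4, -1/10] . (a_2, a_3, a_4, a_5) = 1/10
  [-1/20, -3/20, 1/2, 0] . (a_2, a_3, a_4, a_5) = 1/20
  [0, -1/20, 0, 1] . (a_2, a_3, a_4, a_5) = 1/4

Solving yields:
  a_2 = 2558/3763
  a_3 = 2045/3763
  a_4 = 6228/18815
  a_5 = 1043/3763

Starting state is 3, so the absorption probability is a_3 = 2045/3763.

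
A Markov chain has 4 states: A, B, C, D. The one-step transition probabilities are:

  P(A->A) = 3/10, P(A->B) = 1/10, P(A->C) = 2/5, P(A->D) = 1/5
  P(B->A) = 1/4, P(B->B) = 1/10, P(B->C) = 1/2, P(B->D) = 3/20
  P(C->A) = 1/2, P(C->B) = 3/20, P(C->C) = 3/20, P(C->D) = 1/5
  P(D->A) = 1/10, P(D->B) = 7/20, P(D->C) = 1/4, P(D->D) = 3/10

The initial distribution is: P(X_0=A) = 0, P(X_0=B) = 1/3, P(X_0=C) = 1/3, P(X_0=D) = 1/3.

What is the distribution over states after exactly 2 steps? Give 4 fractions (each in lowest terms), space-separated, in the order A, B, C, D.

Propagating the distribution step by step (d_{t+1} = d_t * P):
d_0 = (A=0, B=1/3, C=1/3, D=1/3)
  d_1[A] = 0*3/10 + 1/3*1/4 + 1/3*1/2 + 1/3*1/10 = 17/60
  d_1[B] = 0*1/10 + 1/3*1/10 + 1/3*3/20 + 1/3*7/20 = 1/5
  d_1[C] = 0*2/5 + 1/3*1/2 + 1/3*3/20 + 1/3*1/4 = 3/10
  d_1[D] = 0*1/5 + 1/3*3/20 + 1/3*1/5 + 1/3*3/10 = 13/60
d_1 = (A=17/60, B=1/5, C=3/10, D=13/60)
  d_2[A] = 17/60*3/10 + 1/5*1/4 + 3/10*1/2 + 13/60*1/10 = 23/75
  d_2[B] = 17/60*1/10 + 1/5*1/10 + 3/10*3/20 + 13/60*7/20 = 203/1200
  d_2[C] = 17/60*2/5 + 1/5*1/2 + 3/10*3/20 + 13/60*1/4 = 5/16
  d_2[D] = 17/60*1/5 + 1/5*3/20 + 3/10*1/5 + 13/60*3/10 = 127/600
d_2 = (A=23/75, B=203/1200, C=5/16, D=127/600)

Answer: 23/75 203/1200 5/16 127/600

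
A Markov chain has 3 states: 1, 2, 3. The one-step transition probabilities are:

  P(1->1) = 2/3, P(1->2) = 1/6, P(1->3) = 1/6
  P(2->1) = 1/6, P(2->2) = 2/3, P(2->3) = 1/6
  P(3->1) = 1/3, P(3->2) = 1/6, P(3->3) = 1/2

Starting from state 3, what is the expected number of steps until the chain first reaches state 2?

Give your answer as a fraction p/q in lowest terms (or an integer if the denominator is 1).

Let h_i = expected steps to first reach 2 from state i.
Boundary: h_2 = 0.
First-step equations for the other states:
  h_1 = 1 + 2/3*h_1 + 1/6*h_2 + 1/6*h_3
  h_3 = 1 + 1/3*h_1 + 1/6*h_2 + 1/2*h_3

Substituting h_2 = 0 and rearranging gives the linear system (I - Q) h = 1:
  [1/3, -1/6] . (h_1, h_3) = 1
  [-1/3, 1/2] . (h_1, h_3) = 1

Solving yields:
  h_1 = 6
  h_3 = 6

Starting state is 3, so the expected hitting time is h_3 = 6.

Answer: 6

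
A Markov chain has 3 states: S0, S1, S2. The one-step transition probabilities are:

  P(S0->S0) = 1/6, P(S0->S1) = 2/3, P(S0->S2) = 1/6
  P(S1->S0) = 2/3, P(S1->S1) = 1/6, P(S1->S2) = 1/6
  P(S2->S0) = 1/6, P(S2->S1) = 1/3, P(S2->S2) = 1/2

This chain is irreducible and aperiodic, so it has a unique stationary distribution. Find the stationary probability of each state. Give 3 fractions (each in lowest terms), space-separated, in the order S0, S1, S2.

Answer: 13/36 7/18 1/4

Derivation:
The stationary distribution satisfies pi = pi * P, i.e.:
  pi_S0 = 1/6*pi_S0 + 2/3*pi_S1 + 1/6*pi_S2
  pi_S1 = 2/3*pi_S0 + 1/6*pi_S1 + 1/3*pi_S2
  pi_S2 = 1/6*pi_S0 + 1/6*pi_S1 + 1/2*pi_S2
with normalization: pi_S0 + pi_S1 + pi_S2 = 1.

Using the first 2 balance equations plus normalization, the linear system A*pi = b is:
  [-5/6, 2/3, 1/6] . pi = 0
  [2/3, -5/6, 1/3] . pi = 0
  [1, 1, 1] . pi = 1

Solving yields:
  pi_S0 = 13/36
  pi_S1 = 7/18
  pi_S2 = 1/4

Verification (pi * P):
  13/36*1/6 + 7/18*2/3 + 1/4*1/6 = 13/36 = pi_S0  (ok)
  13/36*2/3 + 7/18*1/6 + 1/4*1/3 = 7/18 = pi_S1  (ok)
  13/36*1/6 + 7/18*1/6 + 1/4*1/2 = 1/4 = pi_S2  (ok)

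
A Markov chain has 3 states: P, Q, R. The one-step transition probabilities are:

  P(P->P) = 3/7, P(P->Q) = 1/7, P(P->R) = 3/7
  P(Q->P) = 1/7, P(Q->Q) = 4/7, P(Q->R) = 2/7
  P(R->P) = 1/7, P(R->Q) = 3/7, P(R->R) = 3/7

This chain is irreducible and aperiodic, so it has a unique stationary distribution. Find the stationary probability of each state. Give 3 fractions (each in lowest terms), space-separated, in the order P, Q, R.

The stationary distribution satisfies pi = pi * P, i.e.:
  pi_P = 3/7*pi_P + 1/7*pi_Q + 1/7*pi_R
  pi_Q = 1/7*pi_P + 4/7*pi_Q + 3/7*pi_R
  pi_R = 3/7*pi_P + 2/7*pi_Q + 3/7*pi_R
with normalization: pi_P + pi_Q + pi_R = 1.

Using the first 2 balance equations plus normalization, the linear system A*pi = b is:
  [-4/7, 1/7, 1/7] . pi = 0
  [1/7, -3/7, 3/7] . pi = 0
  [1, 1, 1] . pi = 1

Solving yields:
  pi_P = 1/5
  pi_Q = 13/30
  pi_R = 11/30

Verification (pi * P):
  1/5*3/7 + 13/30*1/7 + 11/30*1/7 = 1/5 = pi_P  (ok)
  1/5*1/7 + 13/30*4/7 + 11/30*3/7 = 13/30 = pi_Q  (ok)
  1/5*3/7 + 13/30*2/7 + 11/30*3/7 = 11/30 = pi_R  (ok)

Answer: 1/5 13/30 11/30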